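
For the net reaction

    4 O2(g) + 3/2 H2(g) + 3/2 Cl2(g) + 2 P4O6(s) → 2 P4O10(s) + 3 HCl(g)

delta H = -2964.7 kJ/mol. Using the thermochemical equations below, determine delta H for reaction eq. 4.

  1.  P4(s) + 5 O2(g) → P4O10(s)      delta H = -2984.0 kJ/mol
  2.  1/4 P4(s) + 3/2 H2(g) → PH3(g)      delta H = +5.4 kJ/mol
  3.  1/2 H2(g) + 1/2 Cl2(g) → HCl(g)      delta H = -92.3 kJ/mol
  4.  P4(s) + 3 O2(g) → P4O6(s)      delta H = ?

delta H = -1640.1 kJ/mol

eq. 1 × 2: (2)·(-2984.0) = -5968.0 kJ/mol
eq. 2: not needed.
eq. 3 × 3: (3)·(-92.3) = -276.9 kJ/mol
eq. 4 reversed and × 2: contributes −2·x
-2964.7 = (-5968.0) + (-276.9) − 2·x
x = (-2964.7 − (-6244.9)) / (-2) = -1640.1 kJ/mol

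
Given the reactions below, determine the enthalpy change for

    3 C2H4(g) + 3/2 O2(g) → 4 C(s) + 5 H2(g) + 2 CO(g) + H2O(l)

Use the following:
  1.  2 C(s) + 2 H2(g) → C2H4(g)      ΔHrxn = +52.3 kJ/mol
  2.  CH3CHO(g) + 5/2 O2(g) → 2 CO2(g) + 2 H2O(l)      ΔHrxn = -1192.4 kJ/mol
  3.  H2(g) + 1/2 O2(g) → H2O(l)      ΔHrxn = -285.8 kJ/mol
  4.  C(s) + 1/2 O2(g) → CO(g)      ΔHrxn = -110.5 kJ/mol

eq. 1 reversed and × 3: (-3)·(+52.3) = -156.9 kJ/mol
eq. 2: not needed.
eq. 3 as written: -285.8 kJ/mol
eq. 4 × 2: (2)·(-110.5) = -221.0 kJ/mol
ΔHrxn = (-3)·(+52.3) + (1)·(-285.8) + (2)·(-110.5) = -663.7 kJ/mol

ΔHrxn = -663.7 kJ/mol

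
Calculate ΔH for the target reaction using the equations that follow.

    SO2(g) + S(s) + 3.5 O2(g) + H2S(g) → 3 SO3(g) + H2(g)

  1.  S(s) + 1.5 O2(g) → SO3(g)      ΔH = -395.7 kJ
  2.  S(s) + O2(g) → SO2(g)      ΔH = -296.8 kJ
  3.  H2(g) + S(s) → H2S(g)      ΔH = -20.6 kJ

eq. 1 × 3: (3)·(-395.7) = -1187.1 kJ
eq. 2 reversed: +296.8 kJ
eq. 3 reversed: +20.6 kJ
Summing the manipulated equations, ΔH = (-1187.1) + (+296.8) + (+20.6) = -869.7 kJ

ΔH = -869.7 kJ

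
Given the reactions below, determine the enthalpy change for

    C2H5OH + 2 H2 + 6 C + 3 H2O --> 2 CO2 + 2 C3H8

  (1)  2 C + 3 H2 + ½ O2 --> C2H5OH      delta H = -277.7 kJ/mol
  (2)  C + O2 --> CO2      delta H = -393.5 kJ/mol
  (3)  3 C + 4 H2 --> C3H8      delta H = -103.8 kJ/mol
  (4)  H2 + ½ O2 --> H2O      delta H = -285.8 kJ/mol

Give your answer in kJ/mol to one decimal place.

(1) reversed (reverse to put C2H5OH on the reactant side): +277.7 kJ/mol
(2) × 2 (×2 to match 2 CO2 in the target): (2)·(-393.5) = -787.0 kJ/mol
(3) × 2 (×2 to match 2 C3H8 in the target): (2)·(-103.8) = -207.6 kJ/mol
(4) reversed and × 3 (H2O must end up as a reactant; scale by 3 for the 3 H2O): (-3)·(-285.8) = +857.4 kJ/mol
By Hess's law, delta H = (+277.7) + (-787.0) + (-207.6) + (+857.4) = 140.5 kJ/mol

delta H = 140.5 kJ/mol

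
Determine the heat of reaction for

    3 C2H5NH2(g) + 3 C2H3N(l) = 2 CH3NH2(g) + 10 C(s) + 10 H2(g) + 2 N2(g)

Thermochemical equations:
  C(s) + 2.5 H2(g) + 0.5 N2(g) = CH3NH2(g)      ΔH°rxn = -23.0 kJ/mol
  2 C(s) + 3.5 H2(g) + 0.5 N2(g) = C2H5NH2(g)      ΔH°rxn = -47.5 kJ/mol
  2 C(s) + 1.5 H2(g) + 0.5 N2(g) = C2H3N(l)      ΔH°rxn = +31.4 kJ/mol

ΔH°rxn = 2.3 kJ/mol

equation 1 × 2 (×2 to match 2 CH3NH2(g) in the target): (2)·(-23.0) = -46.0 kJ/mol
equation 2 reversed and × 3 (C2H5NH2(g) must end up as a reactant; scale by 3 for the 3 C2H5NH2(g)): (-3)·(-47.5) = +142.5 kJ/mol
equation 3 reversed and × 3 (reverse to put C2H3N(l) on the reactant side; scale by 3 for the 3 C2H3N(l)): (-3)·(+31.4) = -94.2 kJ/mol
Since enthalpy is a state function, ΔH°rxn = (-46.0) + (+142.5) + (-94.2) = 2.3 kJ/mol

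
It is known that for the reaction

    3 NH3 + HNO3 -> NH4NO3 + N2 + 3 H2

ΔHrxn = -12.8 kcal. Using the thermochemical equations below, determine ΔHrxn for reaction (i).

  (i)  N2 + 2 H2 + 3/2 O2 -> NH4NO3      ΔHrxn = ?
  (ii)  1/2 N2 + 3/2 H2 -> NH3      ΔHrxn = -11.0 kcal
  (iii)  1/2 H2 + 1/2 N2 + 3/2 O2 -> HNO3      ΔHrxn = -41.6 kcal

ΔHrxn = -87.4 kcal

(i) as written: contributes x
(ii) reversed and × 3: (-3)·(-11.0) = +33.0 kcal
(iii) reversed: +41.6 kcal
-12.8 = (+33.0) + (+41.6) + x
x = (-12.8 − (+74.6)) / (1) = -87.4 kcal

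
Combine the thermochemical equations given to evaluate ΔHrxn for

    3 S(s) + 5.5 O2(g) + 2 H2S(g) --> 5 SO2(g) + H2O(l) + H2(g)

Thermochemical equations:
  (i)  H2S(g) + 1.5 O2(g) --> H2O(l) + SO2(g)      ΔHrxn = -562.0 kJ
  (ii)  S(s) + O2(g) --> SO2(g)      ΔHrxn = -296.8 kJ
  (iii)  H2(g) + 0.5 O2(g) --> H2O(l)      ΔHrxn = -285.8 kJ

(i) × 2 (×2 to match 2 H2S(g) in the target): (2)·(-562.0) = -1124.0 kJ
(ii) × 3 (×3 to match 3 S(s) in the target): (3)·(-296.8) = -890.4 kJ
(iii) reversed (reverse to put H2(g) on the product side): +285.8 kJ
Since enthalpy is a state function, ΔHrxn = (-1124.0) + (-890.4) + (+285.8) = -1728.6 kJ

ΔHrxn = -1728.6 kJ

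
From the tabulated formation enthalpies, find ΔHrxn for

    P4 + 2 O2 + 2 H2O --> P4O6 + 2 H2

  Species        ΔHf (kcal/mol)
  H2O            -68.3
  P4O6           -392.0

ΔH°rxn = Σ nΔHf°(products) − Σ nΔHf°(reactants).
Products: 1·(-392.0) + 2·(+0.0) = -392.0
Reactants: 1·(+0.0) + 2·(+0.0) + 2·(-68.3) = -136.6
ΔHrxn = (-392.0) − (-136.6) = -255.4 kcal/mol

ΔHrxn = -255.4 kcal/mol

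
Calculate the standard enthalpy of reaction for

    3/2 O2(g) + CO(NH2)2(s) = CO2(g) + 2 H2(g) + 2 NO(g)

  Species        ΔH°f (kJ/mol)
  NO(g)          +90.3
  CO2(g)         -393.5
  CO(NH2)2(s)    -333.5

Products: 1·(-393.5) + 2·(+0.0) + 2·(+90.3) = -212.9
Reactants: 3/2·(+0.0) + 1·(-333.5) = -333.5
ΔH°rxn = (-212.9) − (-333.5) = 120.6 kJ/mol

ΔH°rxn = 120.6 kJ/mol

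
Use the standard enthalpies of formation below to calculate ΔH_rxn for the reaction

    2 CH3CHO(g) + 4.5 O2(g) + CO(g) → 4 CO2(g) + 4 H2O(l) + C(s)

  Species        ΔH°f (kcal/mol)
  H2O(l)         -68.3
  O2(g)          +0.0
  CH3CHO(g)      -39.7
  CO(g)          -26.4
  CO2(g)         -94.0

ΔH_rxn = -543.4 kcal/mol

ΔH°rxn = Σ nΔHf°(products) − Σ nΔHf°(reactants).
Products: 4·(-94.0) + 4·(-68.3) + 1·(+0.0) = -649.2
Reactants: 2·(-39.7) + 9/2·(+0.0) + 1·(-26.4) = -105.8
ΔH_rxn = (-649.2) − (-105.8) = -543.4 kcal/mol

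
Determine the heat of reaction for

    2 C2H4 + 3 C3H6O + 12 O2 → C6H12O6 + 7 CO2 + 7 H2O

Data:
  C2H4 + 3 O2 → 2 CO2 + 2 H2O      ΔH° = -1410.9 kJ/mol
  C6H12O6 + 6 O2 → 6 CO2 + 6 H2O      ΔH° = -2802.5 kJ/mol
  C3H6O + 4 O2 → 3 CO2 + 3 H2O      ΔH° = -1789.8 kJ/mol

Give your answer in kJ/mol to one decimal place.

equation 1 × 2: (2)·(-1410.9) = -2821.8 kJ/mol
equation 2 reversed: +2802.5 kJ/mol
equation 3 × 3: (3)·(-1789.8) = -5369.4 kJ/mol
Combining the equations, ΔH° = (-2821.8) + (+2802.5) + (-5369.4) = -5388.7 kJ/mol

ΔH° = -5388.7 kJ/mol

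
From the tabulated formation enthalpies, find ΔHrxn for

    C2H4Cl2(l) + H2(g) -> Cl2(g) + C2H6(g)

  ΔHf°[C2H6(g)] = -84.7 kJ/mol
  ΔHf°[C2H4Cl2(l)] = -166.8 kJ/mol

Products: 1·(+0.0) + 1·(-84.7) = -84.7
Reactants: 1·(-166.8) + 1·(+0.0) = -166.8
ΔHrxn = (-84.7) − (-166.8) = 82.1 kJ/mol

ΔHrxn = 82.1 kJ/mol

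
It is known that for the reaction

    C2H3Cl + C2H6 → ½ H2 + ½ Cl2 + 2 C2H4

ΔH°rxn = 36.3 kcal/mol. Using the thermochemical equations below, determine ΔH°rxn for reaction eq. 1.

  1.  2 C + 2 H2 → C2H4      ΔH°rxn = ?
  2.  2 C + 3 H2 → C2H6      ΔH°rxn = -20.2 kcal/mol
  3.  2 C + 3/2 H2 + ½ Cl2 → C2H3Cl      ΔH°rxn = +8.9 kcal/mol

ΔH°rxn = 12.5 kcal/mol

eq. 1 × 2: contributes 2·x
eq. 2 reversed: +20.2 kcal/mol
eq. 3 reversed: -8.9 kcal/mol
+36.3 = (+20.2) + (-8.9) + 2·x
x = (+36.3 − (+11.3)) / (2) = 12.5 kcal/mol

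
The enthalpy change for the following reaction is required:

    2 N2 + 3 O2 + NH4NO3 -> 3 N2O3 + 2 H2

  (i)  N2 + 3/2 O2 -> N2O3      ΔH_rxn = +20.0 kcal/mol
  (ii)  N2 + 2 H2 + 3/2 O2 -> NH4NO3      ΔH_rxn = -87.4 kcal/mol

(i) × 3: (3)·(+20.0) = +60.0 kcal/mol
(ii) reversed: +87.4 kcal/mol
Summing the manipulated equations, ΔH_rxn = (3)·(+20.0) + (-1)·(-87.4) = 147.4 kcal/mol

ΔH_rxn = 147.4 kcal/mol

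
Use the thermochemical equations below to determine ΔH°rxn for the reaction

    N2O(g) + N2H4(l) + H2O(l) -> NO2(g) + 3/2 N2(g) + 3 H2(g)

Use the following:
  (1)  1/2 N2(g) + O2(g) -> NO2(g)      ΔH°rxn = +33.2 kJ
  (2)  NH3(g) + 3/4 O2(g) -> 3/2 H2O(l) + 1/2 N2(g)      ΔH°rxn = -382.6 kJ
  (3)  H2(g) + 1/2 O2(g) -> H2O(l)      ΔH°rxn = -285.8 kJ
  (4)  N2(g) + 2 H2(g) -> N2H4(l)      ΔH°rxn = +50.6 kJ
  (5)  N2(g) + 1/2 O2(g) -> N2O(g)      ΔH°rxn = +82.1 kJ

(1) as written (NO2(g) already on the product side): +33.2 kJ
(2): not needed (NH3(g) appears nowhere else).
(3) reversed: +285.8 kJ
(4) reversed (reverse to put N2H4(l) on the reactant side): -50.6 kJ
(5) reversed (reverse to put N2O(g) on the reactant side): -82.1 kJ
ΔH°rxn = (1)·(+33.2) + (-1)·(-285.8) + (-1)·(+50.6) + (-1)·(+82.1) = 186.3 kJ

ΔH°rxn = 186.3 kJ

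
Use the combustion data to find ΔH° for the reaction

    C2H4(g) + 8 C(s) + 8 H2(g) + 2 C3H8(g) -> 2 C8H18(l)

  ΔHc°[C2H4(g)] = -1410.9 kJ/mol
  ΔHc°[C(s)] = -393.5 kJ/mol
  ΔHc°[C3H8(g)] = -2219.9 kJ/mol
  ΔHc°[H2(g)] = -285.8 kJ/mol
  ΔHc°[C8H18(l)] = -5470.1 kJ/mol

ΔH° = -344.9 kJ/mol

With combustion enthalpies, reactants minus products:
= [1·(-1410.9) + 8·(-393.5) + 8·(-285.8) + 2·(-2219.9)] − [2·(-5470.1)]
= -344.9 kJ/mol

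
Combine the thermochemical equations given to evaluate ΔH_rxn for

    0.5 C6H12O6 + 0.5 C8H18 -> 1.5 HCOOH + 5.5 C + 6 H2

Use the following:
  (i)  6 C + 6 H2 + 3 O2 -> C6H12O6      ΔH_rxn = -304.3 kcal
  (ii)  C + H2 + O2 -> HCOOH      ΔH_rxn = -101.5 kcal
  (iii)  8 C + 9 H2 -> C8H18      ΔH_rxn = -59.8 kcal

ΔH_rxn = 29.8 kcal

(i) reversed and × 1/2: (-1/2)·(-304.3) = +152.15 kcal
(ii) × 3/2: (3/2)·(-101.5) = -152.25 kcal
(iii) reversed and × 1/2: (-1/2)·(-59.8) = +29.9 kcal
By Hess's law, ΔH_rxn = (+152.15) + (-152.25) + (+29.9) = 29.8 kcal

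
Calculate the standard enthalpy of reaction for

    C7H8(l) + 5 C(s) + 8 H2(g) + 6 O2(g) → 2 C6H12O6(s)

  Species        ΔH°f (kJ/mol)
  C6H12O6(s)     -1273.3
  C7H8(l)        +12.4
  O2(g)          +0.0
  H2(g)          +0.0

ΔH°rxn = -2559.0 kJ/mol

Products: 2·(-1273.3) = -2546.6
Reactants: 1·(+12.4) + 5·(+0.0) + 8·(+0.0) + 6·(+0.0) = +12.4
ΔH°rxn = (-2546.6) − (+12.4) = -2559.0 kJ/mol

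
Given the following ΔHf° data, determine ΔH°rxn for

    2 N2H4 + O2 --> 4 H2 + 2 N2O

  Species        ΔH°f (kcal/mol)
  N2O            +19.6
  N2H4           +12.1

ΔH°rxn = 15.0 kcal/mol

Products: 4·(+0.0) + 2·(+19.6) = +39.2
Reactants: 2·(+12.1) + 1·(+0.0) = +24.2
ΔH°rxn = (+39.2) − (+24.2) = 15.0 kcal/mol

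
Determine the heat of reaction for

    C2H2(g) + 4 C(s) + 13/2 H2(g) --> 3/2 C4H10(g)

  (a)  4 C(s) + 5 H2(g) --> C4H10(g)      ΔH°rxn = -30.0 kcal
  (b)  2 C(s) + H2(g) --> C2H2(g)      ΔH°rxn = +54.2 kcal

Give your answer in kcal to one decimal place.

ΔH°rxn = -99.2 kcal

(a) × 3/2 (scale by 3/2 for the 3/2 C4H10(g)): (3/2)·(-30.0) = -45.0 kcal
(b) reversed (reverse to put C2H2(g) on the reactant side): -54.2 kcal
ΔH°rxn = (-45.0) + (-54.2) = -99.2 kcal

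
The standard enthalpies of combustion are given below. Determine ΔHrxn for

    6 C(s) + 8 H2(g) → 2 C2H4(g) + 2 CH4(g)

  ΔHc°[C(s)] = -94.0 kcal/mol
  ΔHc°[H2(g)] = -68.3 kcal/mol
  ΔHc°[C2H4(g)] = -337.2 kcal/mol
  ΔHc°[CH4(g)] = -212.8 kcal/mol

With combustion enthalpies, reactants minus products:
= [6·(-94.0) + 8·(-68.3)] − [2·(-337.2) + 2·(-212.8)]
= -10.4 kcal/mol

ΔHrxn = -10.4 kcal/mol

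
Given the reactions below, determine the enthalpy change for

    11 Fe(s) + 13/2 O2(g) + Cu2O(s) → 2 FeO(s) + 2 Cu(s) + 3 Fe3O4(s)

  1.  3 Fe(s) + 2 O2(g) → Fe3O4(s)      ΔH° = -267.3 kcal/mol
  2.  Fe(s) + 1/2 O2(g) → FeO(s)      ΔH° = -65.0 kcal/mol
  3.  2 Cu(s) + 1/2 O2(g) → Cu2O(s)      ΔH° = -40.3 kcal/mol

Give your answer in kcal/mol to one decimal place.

eq. 1 × 3 (×3 to match 3 Fe3O4(s) in the target): (3)·(-267.3) = -801.9 kcal/mol
eq. 2 × 2 (×2 to match 2 FeO(s) in the target): (2)·(-65.0) = -130.0 kcal/mol
eq. 3 reversed (Cu2O(s) must end up as a reactant): +40.3 kcal/mol
Combining the equations, ΔH° = (3)·(-267.3) + (2)·(-65.0) + (-1)·(-40.3) = -891.6 kcal/mol

ΔH° = -891.6 kcal/mol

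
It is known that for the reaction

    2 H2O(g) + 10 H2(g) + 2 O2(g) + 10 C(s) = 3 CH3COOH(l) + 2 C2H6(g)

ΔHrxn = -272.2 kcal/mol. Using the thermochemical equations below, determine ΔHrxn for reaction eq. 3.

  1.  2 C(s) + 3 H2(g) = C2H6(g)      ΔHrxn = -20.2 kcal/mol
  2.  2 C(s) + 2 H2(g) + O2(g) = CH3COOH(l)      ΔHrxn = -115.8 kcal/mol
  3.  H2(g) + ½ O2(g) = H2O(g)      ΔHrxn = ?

ΔHrxn = -57.8 kcal/mol

eq. 1 × 2: (2)·(-20.2) = -40.4 kcal/mol
eq. 2 × 3: (3)·(-115.8) = -347.4 kcal/mol
eq. 3 reversed and × 2: contributes −2·x
-272.2 = (-40.4) + (-347.4) − 2·x
x = (-272.2 − (-387.8)) / (-2) = -57.8 kcal/mol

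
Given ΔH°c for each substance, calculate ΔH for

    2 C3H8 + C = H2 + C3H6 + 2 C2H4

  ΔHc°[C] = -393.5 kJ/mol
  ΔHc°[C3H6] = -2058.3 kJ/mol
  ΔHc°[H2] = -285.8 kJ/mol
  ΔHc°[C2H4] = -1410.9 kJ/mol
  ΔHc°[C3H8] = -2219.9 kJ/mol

With combustion enthalpies, reactants minus products:
= [2·(-2219.9) + 1·(-393.5)] − [1·(-285.8) + 1·(-2058.3) + 2·(-1410.9)]
= 332.6 kJ/mol

ΔH = 332.6 kJ/mol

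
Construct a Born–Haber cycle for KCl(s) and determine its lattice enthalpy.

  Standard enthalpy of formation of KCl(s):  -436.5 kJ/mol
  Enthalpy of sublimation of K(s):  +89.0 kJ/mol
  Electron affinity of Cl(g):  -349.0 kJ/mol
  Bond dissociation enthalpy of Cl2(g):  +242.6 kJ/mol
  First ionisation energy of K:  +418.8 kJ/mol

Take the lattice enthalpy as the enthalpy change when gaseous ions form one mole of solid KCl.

ΔHf° = 1·ΔHsub + 1·(ΣIE) + 1/2·D(Cl2) + 1·EA + U
-436.5 = 1·(+89.0) + 1·(+418.8) + 1/2·(+242.6) + 1·(-349.0) + U
U = -436.5 − (+280.1) = -716.6 kJ/mol

U = -716.6 kJ/mol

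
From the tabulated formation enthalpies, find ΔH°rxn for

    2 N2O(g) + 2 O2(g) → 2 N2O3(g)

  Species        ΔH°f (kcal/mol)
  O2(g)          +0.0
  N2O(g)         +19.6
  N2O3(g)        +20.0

ΔH°rxn = Σ nΔHf°(products) − Σ nΔHf°(reactants).
Products: 2·(+20.0) = +40.0
Reactants: 2·(+19.6) + 2·(+0.0) = +39.2
ΔH°rxn = (+40.0) − (+39.2) = 0.8 kcal/mol

ΔH°rxn = 0.8 kcal/mol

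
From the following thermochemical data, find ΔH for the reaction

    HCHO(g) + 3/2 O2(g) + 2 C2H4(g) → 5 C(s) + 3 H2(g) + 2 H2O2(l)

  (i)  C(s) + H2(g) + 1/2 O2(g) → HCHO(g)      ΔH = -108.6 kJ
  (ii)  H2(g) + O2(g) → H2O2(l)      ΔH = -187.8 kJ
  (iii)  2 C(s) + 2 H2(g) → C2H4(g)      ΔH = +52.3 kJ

(i) reversed (reverse to put HCHO(g) on the reactant side): +108.6 kJ
(ii) × 2 (scale by 2 for the 2 H2O2(l)): (2)·(-187.8) = -375.6 kJ
(iii) reversed and × 2 (reverse to put C2H4(g) on the reactant side; ×2 to match 2 C2H4(g) in the target): (-2)·(+52.3) = -104.6 kJ
Since enthalpy is a state function, ΔH = (+108.6) + (-375.6) + (-104.6) = -371.6 kJ

ΔH = -371.6 kJ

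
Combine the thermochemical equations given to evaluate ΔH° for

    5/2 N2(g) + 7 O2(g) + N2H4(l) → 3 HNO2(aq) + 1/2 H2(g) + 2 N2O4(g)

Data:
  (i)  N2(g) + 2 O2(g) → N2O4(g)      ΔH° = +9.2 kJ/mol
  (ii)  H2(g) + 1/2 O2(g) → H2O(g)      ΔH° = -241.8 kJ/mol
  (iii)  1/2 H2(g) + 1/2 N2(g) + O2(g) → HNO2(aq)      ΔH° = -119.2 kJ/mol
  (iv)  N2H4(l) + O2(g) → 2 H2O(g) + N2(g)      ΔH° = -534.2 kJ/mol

(i) × 2: (2)·(+9.2) = +18.4 kJ/mol
(ii) reversed and × 2: (-2)·(-241.8) = +483.6 kJ/mol
(iii) × 3: (3)·(-119.2) = -357.6 kJ/mol
(iv) as written: -534.2 kJ/mol
ΔH° = (2)·(+9.2) + (-2)·(-241.8) + (3)·(-119.2) + (1)·(-534.2) = -389.8 kJ/mol

ΔH° = -389.8 kJ/mol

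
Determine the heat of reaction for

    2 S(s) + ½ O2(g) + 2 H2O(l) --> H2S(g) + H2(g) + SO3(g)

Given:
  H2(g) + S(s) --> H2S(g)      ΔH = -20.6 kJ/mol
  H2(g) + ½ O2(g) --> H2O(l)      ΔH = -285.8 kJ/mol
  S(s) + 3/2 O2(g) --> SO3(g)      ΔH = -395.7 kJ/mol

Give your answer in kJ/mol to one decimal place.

ΔH = 155.3 kJ/mol

equation 1 as written: -20.6 kJ/mol
equation 2 reversed and × 2: (-2)·(-285.8) = +571.6 kJ/mol
equation 3 as written: -395.7 kJ/mol
ΔH = (-20.6) + (+571.6) + (-395.7) = 155.3 kJ/mol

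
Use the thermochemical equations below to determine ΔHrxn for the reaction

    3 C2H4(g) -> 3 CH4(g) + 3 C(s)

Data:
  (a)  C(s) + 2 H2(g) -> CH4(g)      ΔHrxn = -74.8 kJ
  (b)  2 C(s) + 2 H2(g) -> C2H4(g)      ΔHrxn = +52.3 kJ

(a) × 3: (3)·(-74.8) = -224.4 kJ
(b) reversed and × 3: (-3)·(+52.3) = -156.9 kJ
Since enthalpy is a state function, ΔHrxn = (3)·(-74.8) + (-3)·(+52.3) = -381.3 kJ

ΔHrxn = -381.3 kJ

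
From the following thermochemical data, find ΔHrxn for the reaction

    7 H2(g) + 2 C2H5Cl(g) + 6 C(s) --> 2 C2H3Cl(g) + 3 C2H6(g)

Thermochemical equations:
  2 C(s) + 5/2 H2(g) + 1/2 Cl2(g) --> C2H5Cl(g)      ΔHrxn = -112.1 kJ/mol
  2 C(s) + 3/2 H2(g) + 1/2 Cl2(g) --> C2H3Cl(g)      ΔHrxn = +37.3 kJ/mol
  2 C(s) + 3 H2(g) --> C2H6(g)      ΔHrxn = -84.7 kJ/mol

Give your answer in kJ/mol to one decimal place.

equation 1 reversed and × 2: (-2)·(-112.1) = +224.2 kJ/mol
equation 2 × 2: (2)·(+37.3) = +74.6 kJ/mol
equation 3 × 3: (3)·(-84.7) = -254.1 kJ/mol
Since enthalpy is a state function, ΔHrxn = (-2)·(-112.1) + (2)·(+37.3) + (3)·(-84.7) = 44.7 kJ/mol

ΔHrxn = 44.7 kJ/mol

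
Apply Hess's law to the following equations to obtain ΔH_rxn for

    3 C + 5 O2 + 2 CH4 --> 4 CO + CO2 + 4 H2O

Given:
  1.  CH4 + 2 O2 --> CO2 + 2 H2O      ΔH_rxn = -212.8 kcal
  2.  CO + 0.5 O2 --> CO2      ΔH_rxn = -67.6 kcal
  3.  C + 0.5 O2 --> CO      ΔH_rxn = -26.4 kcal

eq. 1 × 2: (2)·(-212.8) = -425.6 kcal
eq. 2 reversed: +67.6 kcal
eq. 3 × 3: (3)·(-26.4) = -79.2 kcal
ΔH_rxn = (-425.6) + (+67.6) + (-79.2) = -437.2 kcal

ΔH_rxn = -437.2 kcal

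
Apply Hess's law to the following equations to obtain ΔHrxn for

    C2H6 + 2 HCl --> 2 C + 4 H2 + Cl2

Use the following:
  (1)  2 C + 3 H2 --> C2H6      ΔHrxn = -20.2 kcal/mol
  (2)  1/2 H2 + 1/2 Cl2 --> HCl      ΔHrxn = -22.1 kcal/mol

(1) reversed: +20.2 kcal/mol
(2) reversed and × 2: (-2)·(-22.1) = +44.2 kcal/mol
ΔHrxn = (-1)·(-20.2) + (-2)·(-22.1) = 64.4 kcal/mol

ΔHrxn = 64.4 kcal/mol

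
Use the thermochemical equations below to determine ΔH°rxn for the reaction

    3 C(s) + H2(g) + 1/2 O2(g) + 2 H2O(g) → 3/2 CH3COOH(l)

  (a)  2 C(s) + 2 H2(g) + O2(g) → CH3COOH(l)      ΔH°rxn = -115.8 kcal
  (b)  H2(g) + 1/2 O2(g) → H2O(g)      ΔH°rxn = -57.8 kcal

(a) × 3/2: (3/2)·(-115.8) = -173.7 kcal
(b) reversed and × 2: (-2)·(-57.8) = +115.6 kcal
ΔH°rxn = (3/2)·(-115.8) + (-2)·(-57.8) = -58.1 kcal

ΔH°rxn = -58.1 kcal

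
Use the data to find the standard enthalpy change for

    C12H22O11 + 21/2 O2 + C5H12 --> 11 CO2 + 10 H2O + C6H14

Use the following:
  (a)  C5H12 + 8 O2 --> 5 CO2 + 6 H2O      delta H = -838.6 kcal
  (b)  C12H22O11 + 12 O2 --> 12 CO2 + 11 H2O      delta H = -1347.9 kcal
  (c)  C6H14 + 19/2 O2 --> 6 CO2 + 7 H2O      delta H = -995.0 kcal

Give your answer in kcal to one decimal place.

delta H = -1191.5 kcal

(a) as written: -838.6 kcal
(b) as written: -1347.9 kcal
(c) reversed: +995.0 kcal
delta H = (1)·(-838.6) + (1)·(-1347.9) + (-1)·(-995.0) = -1191.5 kcal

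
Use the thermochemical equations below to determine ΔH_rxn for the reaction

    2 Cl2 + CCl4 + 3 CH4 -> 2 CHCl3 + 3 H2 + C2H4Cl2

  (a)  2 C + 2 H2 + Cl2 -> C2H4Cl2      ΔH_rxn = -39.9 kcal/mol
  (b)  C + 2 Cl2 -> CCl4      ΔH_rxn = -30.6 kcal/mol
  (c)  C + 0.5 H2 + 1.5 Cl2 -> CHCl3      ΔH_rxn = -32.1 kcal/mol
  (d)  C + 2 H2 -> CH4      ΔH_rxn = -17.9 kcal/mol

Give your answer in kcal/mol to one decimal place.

ΔH_rxn = -19.8 kcal/mol

(a) as written (C2H4Cl2 already on the product side): -39.9 kcal/mol
(b) reversed (reverse to put CCl4 on the reactant side): +30.6 kcal/mol
(c) × 2 (scale by 2 for the 2 CHCl3): (2)·(-32.1) = -64.2 kcal/mol
(d) reversed and × 3 (reverse to put CH4 on the reactant side; scale by 3 for the 3 CH4): (-3)·(-17.9) = +53.7 kcal/mol
ΔH_rxn = (1)·(-39.9) + (-1)·(-30.6) + (2)·(-32.1) + (-3)·(-17.9) = -19.8 kcal/mol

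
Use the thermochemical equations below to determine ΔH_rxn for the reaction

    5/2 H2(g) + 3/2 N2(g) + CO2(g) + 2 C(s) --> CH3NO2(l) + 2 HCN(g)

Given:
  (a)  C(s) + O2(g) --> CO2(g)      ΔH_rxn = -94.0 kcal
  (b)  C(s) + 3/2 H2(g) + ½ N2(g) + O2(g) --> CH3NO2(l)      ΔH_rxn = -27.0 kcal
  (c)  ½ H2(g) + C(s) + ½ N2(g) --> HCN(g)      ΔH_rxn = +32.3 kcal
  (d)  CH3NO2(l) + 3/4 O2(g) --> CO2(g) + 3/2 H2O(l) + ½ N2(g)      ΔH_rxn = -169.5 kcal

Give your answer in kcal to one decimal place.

ΔH_rxn = 131.6 kcal

(a) reversed: +94.0 kcal
(b) as written: -27.0 kcal
(c) × 2: (2)·(+32.3) = +64.6 kcal
(d): not needed.
Since enthalpy is a state function, ΔH_rxn = (-1)·(-94.0) + (1)·(-27.0) + (2)·(+32.3) = 131.6 kcal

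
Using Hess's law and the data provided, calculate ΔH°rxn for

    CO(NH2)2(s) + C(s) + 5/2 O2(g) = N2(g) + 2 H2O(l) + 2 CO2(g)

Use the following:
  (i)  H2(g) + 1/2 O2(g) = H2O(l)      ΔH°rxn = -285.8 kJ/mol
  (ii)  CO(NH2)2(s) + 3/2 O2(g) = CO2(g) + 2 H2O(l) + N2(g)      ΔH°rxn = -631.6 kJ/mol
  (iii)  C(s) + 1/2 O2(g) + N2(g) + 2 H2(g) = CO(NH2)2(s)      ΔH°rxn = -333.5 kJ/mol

ΔH°rxn = -1025.1 kJ/mol

(i) reversed and × 2: (-2)·(-285.8) = +571.6 kJ/mol
(ii) × 2: (2)·(-631.6) = -1263.2 kJ/mol
(iii) as written: -333.5 kJ/mol
By Hess's law, ΔH°rxn = (-2)·(-285.8) + (2)·(-631.6) + (1)·(-333.5) = -1025.1 kJ/mol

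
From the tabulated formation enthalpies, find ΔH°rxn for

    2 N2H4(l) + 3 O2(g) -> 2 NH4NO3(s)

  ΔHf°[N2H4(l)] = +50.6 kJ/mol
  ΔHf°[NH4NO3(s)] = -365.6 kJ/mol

ΔH°rxn = -832.4 kJ/mol

Products: 2·(-365.6) = -731.2
Reactants: 2·(+50.6) + 3·(+0.0) = +101.2
ΔH°rxn = (-731.2) − (+101.2) = -832.4 kJ/mol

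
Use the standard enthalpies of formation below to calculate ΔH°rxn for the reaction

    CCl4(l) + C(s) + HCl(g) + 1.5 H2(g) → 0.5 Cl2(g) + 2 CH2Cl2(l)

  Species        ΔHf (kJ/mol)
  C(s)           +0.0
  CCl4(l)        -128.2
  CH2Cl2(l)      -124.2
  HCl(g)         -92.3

ΔH°rxn = -27.9 kJ/mol

Products: 1/2·(+0.0) + 2·(-124.2) = -248.4
Reactants: 1·(-128.2) + 1·(+0.0) + 1·(-92.3) + 3/2·(+0.0) = -220.5
ΔH°rxn = (-248.4) − (-220.5) = -27.9 kJ/mol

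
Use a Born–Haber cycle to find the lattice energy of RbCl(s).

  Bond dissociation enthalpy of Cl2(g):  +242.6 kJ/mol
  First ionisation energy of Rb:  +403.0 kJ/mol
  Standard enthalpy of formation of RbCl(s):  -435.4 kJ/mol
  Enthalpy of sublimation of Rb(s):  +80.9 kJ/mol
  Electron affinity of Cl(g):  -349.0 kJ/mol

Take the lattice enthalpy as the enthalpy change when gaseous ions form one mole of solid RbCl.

U = -691.6 kJ/mol

ΔHf° = 1·ΔHsub + 1·(ΣIE) + 1/2·D(Cl2) + 1·EA + U
-435.4 = 1·(+80.9) + 1·(+403.0) + 1/2·(+242.6) + 1·(-349.0) + U
U = -435.4 − (+256.2) = -691.6 kJ/mol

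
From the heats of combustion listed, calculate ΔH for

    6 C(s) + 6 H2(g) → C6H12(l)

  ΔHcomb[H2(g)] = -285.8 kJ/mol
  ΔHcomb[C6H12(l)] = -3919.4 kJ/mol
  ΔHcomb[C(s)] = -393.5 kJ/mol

ΔH = -156.4 kJ/mol

Using ΔH = Σ nΔHc°(reactants) − Σ nΔHc°(products):
= [6·(-393.5) + 6·(-285.8)] − [1·(-3919.4)]
= -156.4 kJ/mol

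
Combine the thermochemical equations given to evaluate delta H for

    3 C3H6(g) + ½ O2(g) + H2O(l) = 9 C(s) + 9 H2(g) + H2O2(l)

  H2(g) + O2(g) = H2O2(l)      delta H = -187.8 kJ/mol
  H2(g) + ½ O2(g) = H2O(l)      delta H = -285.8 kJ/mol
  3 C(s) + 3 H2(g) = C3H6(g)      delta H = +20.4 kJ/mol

delta H = 36.8 kJ/mol

equation 1 as written (H2O2(l) already on the product side): -187.8 kJ/mol
equation 2 reversed (reverse to put H2O(l) on the reactant side): +285.8 kJ/mol
equation 3 reversed and × 3 (reverse to put C3H6(g) on the reactant side; ×3 to match 3 C3H6(g) in the target): (-3)·(+20.4) = -61.2 kJ/mol
Since enthalpy is a state function, delta H = (-187.8) + (+285.8) + (-61.2) = 36.8 kJ/mol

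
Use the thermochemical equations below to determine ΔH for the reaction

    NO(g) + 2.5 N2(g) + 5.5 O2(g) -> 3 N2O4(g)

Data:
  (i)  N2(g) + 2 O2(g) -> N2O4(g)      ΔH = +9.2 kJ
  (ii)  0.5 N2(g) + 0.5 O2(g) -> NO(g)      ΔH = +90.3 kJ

(i) × 3 (×3 to match 3 N2O4(g) in the target): (3)·(+9.2) = +27.6 kJ
(ii) reversed (NO(g) must end up as a reactant): -90.3 kJ
Summing the manipulated equations, ΔH = (3)·(+9.2) + (-1)·(+90.3) = -62.7 kJ

ΔH = -62.7 kJ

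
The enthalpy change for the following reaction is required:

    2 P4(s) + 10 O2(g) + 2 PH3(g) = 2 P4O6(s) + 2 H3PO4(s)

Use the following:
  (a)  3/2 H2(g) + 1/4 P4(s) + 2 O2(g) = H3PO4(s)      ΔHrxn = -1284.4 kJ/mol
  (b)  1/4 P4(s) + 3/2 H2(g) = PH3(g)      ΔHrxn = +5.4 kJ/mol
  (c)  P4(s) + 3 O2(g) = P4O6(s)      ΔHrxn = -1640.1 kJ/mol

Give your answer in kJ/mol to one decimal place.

(a) × 2 (scale by 2 for the 2 H3PO4(s)): (2)·(-1284.4) = -2568.8 kJ/mol
(b) reversed and × 2 (reverse to put PH3(g) on the reactant side; scale by 2 for the 2 PH3(g)): (-2)·(+5.4) = -10.8 kJ/mol
(c) × 2 (×2 to match 2 P4O6(s) in the target): (2)·(-1640.1) = -3280.2 kJ/mol
Combining the equations, ΔHrxn = (2)·(-1284.4) + (-2)·(+5.4) + (2)·(-1640.1) = -5859.8 kJ/mol

ΔHrxn = -5859.8 kJ/mol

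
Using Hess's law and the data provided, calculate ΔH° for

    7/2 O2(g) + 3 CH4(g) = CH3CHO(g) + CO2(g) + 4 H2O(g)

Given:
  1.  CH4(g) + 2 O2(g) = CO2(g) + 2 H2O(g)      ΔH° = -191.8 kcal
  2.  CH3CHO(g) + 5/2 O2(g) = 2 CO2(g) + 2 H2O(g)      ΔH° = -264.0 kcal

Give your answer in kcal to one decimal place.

ΔH° = -311.4 kcal

eq. 1 × 3: (3)·(-191.8) = -575.4 kcal
eq. 2 reversed: +264.0 kcal
Since enthalpy is a state function, ΔH° = (-575.4) + (+264.0) = -311.4 kcal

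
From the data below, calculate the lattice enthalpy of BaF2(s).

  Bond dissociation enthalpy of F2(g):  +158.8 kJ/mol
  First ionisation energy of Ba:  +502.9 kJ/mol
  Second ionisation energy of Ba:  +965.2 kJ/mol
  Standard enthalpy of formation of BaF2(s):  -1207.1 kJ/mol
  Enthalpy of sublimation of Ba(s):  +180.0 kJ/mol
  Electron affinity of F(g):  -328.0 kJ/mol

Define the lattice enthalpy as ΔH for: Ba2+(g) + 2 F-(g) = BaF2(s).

U = -2358.0 kJ/mol

ΔHf° = 1·ΔHsub + 1·(ΣIE) + 1·D(F2) + 2·EA + U
-1207.1 = 1·(+180.0) + 1·(+1468.1) + 1·(+158.8) + 2·(-328.0) + U
U = -1207.1 − (+1150.9) = -2358.0 kJ/mol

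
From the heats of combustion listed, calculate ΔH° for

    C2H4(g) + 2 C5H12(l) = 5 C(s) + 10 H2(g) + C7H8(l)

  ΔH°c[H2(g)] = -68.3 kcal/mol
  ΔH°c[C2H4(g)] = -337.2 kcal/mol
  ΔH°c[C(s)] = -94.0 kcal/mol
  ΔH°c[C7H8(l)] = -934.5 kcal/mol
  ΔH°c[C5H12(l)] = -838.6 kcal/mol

ΔH° = 73.1 kcal/mol

With combustion enthalpies, reactants minus products:
= [1·(-337.2) + 2·(-838.6)] − [5·(-94.0) + 10·(-68.3) + 1·(-934.5)]
= 73.1 kcal/mol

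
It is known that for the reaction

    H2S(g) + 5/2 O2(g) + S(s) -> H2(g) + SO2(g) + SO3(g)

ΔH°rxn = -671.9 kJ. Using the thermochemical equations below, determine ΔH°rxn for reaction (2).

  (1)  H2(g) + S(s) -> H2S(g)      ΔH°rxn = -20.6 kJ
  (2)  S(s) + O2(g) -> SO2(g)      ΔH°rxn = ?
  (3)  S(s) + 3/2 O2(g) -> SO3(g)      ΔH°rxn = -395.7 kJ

(1) reversed (H2S(g) must end up as a reactant): +20.6 kJ
(2) as written (SO2(g) already on the product side): contributes x
(3) as written (SO3(g) already on the product side): -395.7 kJ
-671.9 = (+20.6) + (-395.7) + x
x = (-671.9 − (-375.1)) / (1) = -296.8 kJ

ΔH°rxn = -296.8 kJ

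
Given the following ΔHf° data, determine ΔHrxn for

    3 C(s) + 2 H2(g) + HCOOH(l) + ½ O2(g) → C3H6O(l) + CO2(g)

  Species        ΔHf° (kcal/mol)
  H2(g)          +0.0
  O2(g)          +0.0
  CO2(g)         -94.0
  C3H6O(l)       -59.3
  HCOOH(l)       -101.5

Products: 1·(-59.3) + 1·(-94.0) = -153.3
Reactants: 3·(+0.0) + 2·(+0.0) + 1·(-101.5) + 1/2·(+0.0) = -101.5
ΔHrxn = (-153.3) − (-101.5) = -51.8 kcal/mol

ΔHrxn = -51.8 kcal/mol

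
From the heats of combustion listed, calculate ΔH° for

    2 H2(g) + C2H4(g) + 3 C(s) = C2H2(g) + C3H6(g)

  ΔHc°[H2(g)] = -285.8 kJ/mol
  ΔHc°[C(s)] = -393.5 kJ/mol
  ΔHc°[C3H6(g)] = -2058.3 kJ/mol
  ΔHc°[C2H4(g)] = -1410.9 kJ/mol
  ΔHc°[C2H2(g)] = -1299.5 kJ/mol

ΔH° = 194.8 kJ/mol

With combustion enthalpies, reactants minus products:
= [2·(-285.8) + 1·(-1410.9) + 3·(-393.5)] − [1·(-1299.5) + 1·(-2058.3)]
= 194.8 kJ/mol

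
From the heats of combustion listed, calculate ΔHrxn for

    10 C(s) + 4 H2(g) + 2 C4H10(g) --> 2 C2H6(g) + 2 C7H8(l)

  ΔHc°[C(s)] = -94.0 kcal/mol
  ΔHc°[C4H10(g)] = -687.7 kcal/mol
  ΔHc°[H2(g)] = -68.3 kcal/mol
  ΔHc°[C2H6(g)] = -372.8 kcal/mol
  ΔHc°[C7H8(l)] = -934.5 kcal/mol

ΔHrxn = 26.0 kcal/mol

Using ΔH = Σ nΔHc°(reactants) − Σ nΔHc°(products):
= [10·(-94.0) + 4·(-68.3) + 2·(-687.7)] − [2·(-372.8) + 2·(-934.5)]
= 26.0 kcal/mol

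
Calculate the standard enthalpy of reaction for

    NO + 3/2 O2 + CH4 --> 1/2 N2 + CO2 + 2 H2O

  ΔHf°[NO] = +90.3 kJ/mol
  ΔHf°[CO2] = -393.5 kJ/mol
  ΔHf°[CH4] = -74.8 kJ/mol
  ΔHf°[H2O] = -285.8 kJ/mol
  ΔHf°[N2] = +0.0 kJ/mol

ΔH°rxn = Σ nΔHf°(products) − Σ nΔHf°(reactants).
Products: 1/2·(+0.0) + 1·(-393.5) + 2·(-285.8) = -965.1
Reactants: 1·(+90.3) + 3/2·(+0.0) + 1·(-74.8) = +15.5
ΔHrxn = (-965.1) − (+15.5) = -980.6 kJ/mol

ΔHrxn = -980.6 kJ/mol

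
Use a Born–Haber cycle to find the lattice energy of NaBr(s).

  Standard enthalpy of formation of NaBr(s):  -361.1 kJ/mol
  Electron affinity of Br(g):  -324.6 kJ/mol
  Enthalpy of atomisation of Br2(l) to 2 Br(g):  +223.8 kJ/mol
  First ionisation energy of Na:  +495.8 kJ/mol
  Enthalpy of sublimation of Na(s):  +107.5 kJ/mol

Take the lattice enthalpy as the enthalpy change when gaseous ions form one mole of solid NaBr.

U = -751.7 kJ/mol

ΔHf° = 1·ΔHsub + 1·(ΣIE) + 1/2·D(Br2) + 1·EA + U
-361.1 = 1·(+107.5) + 1·(+495.8) + 1/2·(+223.8) + 1·(-324.6) + U
U = -361.1 − (+390.6) = -751.7 kJ/mol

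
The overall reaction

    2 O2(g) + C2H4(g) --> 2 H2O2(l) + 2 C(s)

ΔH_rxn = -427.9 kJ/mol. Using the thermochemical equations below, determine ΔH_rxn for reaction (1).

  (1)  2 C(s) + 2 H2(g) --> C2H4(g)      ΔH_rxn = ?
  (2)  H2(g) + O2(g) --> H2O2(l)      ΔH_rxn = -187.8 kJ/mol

(1) reversed (C2H4(g) must end up as a reactant): contributes −x
(2) × 2 (scale by 2 for the 2 H2O2(l)): (2)·(-187.8) = -375.6 kJ/mol
-427.9 = (-375.6) − x
x = (-427.9 − (-375.6)) / (-1) = 52.3 kJ/mol

ΔH_rxn = 52.3 kJ/mol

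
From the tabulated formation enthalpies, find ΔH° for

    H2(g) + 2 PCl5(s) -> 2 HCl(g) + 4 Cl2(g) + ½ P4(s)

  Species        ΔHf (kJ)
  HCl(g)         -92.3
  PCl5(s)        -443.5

ΔH° = 702.4 kJ

Products: 2·(-92.3) + 4·(+0.0) + 1/2·(+0.0) = -184.6
Reactants: 1·(+0.0) + 2·(-443.5) = -887.0
ΔH° = (-184.6) − (-887.0) = 702.4 kJ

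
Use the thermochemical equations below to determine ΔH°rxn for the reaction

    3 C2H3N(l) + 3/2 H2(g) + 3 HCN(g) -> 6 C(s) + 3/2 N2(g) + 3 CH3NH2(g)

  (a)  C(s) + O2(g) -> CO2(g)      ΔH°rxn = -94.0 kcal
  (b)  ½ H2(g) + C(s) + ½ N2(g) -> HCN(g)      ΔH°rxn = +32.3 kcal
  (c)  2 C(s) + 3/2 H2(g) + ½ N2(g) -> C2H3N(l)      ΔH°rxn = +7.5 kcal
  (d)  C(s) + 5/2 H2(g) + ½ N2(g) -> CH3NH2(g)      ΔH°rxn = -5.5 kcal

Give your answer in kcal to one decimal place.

(a): not needed (CO2(g) appears nowhere else).
(b) reversed and × 3 (HCN(g) must end up as a reactant; ×3 to match 3 HCN(g) in the target): (-3)·(+32.3) = -96.9 kcal
(c) reversed and × 3 (C2H3N(l) must end up as a reactant; ×3 to match 3 C2H3N(l) in the target): (-3)·(+7.5) = -22.5 kcal
(d) × 3 (scale by 3 for the 3 CH3NH2(g)): (3)·(-5.5) = -16.5 kcal
ΔH°rxn = (-3)·(+32.3) + (-3)·(+7.5) + (3)·(-5.5) = -135.9 kcal

ΔH°rxn = -135.9 kcal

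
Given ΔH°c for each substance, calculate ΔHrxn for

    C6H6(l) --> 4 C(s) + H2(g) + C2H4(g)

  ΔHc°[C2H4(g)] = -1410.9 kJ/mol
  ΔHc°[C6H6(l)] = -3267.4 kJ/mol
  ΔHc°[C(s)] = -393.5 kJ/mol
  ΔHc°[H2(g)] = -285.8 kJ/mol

With combustion enthalpies, reactants minus products:
= [1·(-3267.4)] − [4·(-393.5) + 1·(-285.8) + 1·(-1410.9)]
= 3.3 kJ/mol

ΔHrxn = 3.3 kJ/mol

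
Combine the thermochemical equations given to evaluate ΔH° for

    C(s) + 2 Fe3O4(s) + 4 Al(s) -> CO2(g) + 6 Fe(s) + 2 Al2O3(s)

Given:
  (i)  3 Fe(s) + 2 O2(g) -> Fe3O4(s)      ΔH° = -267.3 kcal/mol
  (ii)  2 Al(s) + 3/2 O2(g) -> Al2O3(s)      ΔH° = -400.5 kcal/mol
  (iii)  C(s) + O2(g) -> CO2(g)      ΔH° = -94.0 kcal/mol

ΔH° = -360.4 kcal/mol

(i) reversed and × 2 (Fe3O4(s) must end up as a reactant; scale by 2 for the 2 Fe3O4(s)): (-2)·(-267.3) = +534.6 kcal/mol
(ii) × 2 (×2 to match 2 Al2O3(s) in the target): (2)·(-400.5) = -801.0 kcal/mol
(iii) as written (CO2(g) already on the product side): -94.0 kcal/mol
ΔH° = (+534.6) + (-801.0) + (-94.0) = -360.4 kcal/mol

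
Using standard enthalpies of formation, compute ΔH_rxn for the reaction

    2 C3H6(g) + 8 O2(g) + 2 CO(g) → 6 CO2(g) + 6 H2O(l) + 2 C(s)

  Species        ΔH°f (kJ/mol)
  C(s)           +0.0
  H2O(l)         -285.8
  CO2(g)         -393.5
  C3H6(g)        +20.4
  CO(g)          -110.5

Products: 6·(-393.5) + 6·(-285.8) + 2·(+0.0) = -4075.8
Reactants: 2·(+20.4) + 8·(+0.0) + 2·(-110.5) = -180.2
ΔH_rxn = (-4075.8) − (-180.2) = -3895.6 kJ/mol

ΔH_rxn = -3895.6 kJ/mol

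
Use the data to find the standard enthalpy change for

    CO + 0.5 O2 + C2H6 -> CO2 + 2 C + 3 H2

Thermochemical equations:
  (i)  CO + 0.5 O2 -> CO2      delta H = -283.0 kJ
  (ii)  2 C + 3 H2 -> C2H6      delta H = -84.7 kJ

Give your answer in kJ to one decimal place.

delta H = -198.3 kJ

(i) as written: -283.0 kJ
(ii) reversed: +84.7 kJ
By Hess's law, delta H = (-283.0) + (+84.7) = -198.3 kJ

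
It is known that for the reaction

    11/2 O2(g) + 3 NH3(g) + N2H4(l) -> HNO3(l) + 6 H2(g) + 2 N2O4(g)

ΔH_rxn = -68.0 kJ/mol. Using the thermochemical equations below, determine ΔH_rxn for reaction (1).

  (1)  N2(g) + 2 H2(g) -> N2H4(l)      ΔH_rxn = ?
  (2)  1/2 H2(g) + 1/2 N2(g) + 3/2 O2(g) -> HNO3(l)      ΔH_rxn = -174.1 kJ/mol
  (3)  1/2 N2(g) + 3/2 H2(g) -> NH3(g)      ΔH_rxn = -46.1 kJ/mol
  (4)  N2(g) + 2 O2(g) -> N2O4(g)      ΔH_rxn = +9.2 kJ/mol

(1) reversed: contributes −x
(2) as written: -174.1 kJ/mol
(3) reversed and × 3: (-3)·(-46.1) = +138.3 kJ/mol
(4) × 2: (2)·(+9.2) = +18.4 kJ/mol
-68.0 = (-174.1) + (+138.3) + (+18.4) − x
x = (-68.0 − (-17.4)) / (-1) = 50.6 kJ/mol

ΔH_rxn = 50.6 kJ/mol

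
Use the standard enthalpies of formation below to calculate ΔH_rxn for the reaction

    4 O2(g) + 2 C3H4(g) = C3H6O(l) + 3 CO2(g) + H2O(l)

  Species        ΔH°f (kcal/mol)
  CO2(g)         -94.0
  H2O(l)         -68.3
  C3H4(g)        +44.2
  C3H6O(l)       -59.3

ΔH_rxn = -498.0 kcal/mol

Products: 1·(-59.3) + 3·(-94.0) + 1·(-68.3) = -409.6
Reactants: 4·(+0.0) + 2·(+44.2) = +88.4
ΔH_rxn = (-409.6) − (+88.4) = -498.0 kcal/mol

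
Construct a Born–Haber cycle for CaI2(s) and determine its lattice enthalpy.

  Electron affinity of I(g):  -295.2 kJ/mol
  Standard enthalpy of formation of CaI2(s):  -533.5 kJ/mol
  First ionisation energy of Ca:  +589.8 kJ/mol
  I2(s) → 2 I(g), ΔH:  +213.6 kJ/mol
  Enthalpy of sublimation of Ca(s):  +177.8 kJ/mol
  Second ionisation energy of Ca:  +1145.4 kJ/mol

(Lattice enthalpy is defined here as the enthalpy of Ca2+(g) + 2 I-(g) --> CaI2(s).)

ΔHf° = 1·ΔHsub + 1·(ΣIE) + 1·D(I2) + 2·EA + U
-533.5 = 1·(+177.8) + 1·(+1735.2) + 1·(+213.6) + 2·(-295.2) + U
U = -533.5 − (+1536.2) = -2069.7 kJ/mol

U = -2069.7 kJ/mol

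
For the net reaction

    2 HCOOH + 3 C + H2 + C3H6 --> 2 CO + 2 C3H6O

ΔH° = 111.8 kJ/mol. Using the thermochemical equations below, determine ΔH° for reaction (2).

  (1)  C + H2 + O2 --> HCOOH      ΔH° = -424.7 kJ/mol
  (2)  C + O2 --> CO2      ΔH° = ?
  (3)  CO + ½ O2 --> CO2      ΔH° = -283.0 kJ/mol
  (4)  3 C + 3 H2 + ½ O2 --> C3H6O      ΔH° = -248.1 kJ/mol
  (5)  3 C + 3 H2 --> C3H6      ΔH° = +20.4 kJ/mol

ΔH° = -393.5 kJ/mol

(1) reversed and × 2: (-2)·(-424.7) = +849.4 kJ/mol
(2) × 2: contributes 2·x
(3) reversed and × 2: (-2)·(-283.0) = +566.0 kJ/mol
(4) × 2: (2)·(-248.1) = -496.2 kJ/mol
(5) reversed: -20.4 kJ/mol
+111.8 = (+849.4) + (+566.0) + (-496.2) + (-20.4) + 2·x
x = (+111.8 − (+898.8)) / (2) = -393.5 kJ/mol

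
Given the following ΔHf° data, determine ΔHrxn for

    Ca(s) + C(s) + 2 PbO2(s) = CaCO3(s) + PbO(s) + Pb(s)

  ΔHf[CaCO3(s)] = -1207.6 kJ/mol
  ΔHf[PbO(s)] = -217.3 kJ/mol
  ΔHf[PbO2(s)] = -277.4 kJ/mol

ΔHrxn = -870.1 kJ/mol

ΔH°rxn = Σ nΔHf°(products) − Σ nΔHf°(reactants).
Products: 1·(-1207.6) + 1·(-217.3) + 1·(+0.0) = -1424.9
Reactants: 1·(+0.0) + 1·(+0.0) + 2·(-277.4) = -554.8
ΔHrxn = (-1424.9) − (-554.8) = -870.1 kJ/mol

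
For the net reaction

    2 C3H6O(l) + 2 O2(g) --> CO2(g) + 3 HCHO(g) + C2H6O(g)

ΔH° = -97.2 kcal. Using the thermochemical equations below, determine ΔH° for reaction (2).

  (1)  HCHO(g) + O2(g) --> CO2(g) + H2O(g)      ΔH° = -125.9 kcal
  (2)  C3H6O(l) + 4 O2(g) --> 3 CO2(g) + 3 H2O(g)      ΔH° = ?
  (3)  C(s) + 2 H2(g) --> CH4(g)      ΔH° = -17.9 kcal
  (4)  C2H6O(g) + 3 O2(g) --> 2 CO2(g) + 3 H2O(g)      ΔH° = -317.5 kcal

ΔH° = -396.2 kcal

(1) reversed and × 3: (-3)·(-125.9) = +377.7 kcal
(2) × 2: contributes 2·x
(3): not needed.
(4) reversed: +317.5 kcal
-97.2 = (+377.7) + (+317.5) + 2·x
x = (-97.2 − (+695.2)) / (2) = -396.2 kcal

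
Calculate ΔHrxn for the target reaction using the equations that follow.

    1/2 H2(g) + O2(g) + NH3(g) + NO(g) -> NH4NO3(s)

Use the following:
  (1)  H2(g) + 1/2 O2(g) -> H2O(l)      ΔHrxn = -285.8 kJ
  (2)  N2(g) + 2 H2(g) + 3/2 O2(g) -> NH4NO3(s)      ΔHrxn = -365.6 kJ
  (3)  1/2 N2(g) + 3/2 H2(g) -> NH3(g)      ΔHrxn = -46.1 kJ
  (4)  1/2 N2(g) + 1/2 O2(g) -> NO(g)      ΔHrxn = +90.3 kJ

ΔHrxn = -409.8 kJ

(1): not needed.
(2) as written: -365.6 kJ
(3) reversed: +46.1 kJ
(4) reversed: -90.3 kJ
Summing the manipulated equations, ΔHrxn = (-365.6) + (+46.1) + (-90.3) = -409.8 kJ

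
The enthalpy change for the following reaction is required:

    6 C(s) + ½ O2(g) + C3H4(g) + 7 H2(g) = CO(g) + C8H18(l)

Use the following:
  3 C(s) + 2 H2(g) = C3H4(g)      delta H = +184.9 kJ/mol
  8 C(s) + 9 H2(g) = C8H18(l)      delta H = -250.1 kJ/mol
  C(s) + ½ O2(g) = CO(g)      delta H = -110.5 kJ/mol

delta H = -545.5 kJ/mol

equation 1 reversed (reverse to put C3H4(g) on the reactant side): -184.9 kJ/mol
equation 2 as written (C8H18(l) already on the product side): -250.1 kJ/mol
equation 3 as written (CO(g) already on the product side): -110.5 kJ/mol
Summing the manipulated equations, delta H = (-184.9) + (-250.1) + (-110.5) = -545.5 kJ/mol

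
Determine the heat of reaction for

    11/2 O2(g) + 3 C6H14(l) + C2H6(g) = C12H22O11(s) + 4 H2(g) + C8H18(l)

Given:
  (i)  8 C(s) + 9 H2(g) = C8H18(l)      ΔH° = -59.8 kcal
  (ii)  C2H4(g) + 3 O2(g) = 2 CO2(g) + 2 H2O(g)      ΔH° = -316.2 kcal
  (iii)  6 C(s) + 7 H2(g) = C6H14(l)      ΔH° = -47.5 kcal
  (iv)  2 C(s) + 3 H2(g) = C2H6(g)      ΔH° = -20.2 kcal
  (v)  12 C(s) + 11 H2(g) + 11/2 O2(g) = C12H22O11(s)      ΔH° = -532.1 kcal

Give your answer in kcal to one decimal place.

(i) as written: -59.8 kcal
(ii): not needed.
(iii) reversed and × 3: (-3)·(-47.5) = +142.5 kcal
(iv) reversed: +20.2 kcal
(v) as written: -532.1 kcal
Summing the manipulated equations, ΔH° = (1)·(-59.8) + (-3)·(-47.5) + (-1)·(-20.2) + (1)·(-532.1) = -429.2 kcal

ΔH° = -429.2 kcal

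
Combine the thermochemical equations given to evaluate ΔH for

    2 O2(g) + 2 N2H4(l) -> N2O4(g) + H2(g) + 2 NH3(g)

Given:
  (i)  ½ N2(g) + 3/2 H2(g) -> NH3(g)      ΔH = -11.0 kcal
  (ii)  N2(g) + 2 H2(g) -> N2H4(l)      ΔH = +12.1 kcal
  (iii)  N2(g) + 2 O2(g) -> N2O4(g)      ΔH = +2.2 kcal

(i) × 2: (2)·(-11.0) = -22.0 kcal
(ii) reversed and × 2: (-2)·(+12.1) = -24.2 kcal
(iii) as written: +2.2 kcal
By Hess's law, ΔH = (-22.0) + (-24.2) + (+2.2) = -44.0 kcal

ΔH = -44.0 kcal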